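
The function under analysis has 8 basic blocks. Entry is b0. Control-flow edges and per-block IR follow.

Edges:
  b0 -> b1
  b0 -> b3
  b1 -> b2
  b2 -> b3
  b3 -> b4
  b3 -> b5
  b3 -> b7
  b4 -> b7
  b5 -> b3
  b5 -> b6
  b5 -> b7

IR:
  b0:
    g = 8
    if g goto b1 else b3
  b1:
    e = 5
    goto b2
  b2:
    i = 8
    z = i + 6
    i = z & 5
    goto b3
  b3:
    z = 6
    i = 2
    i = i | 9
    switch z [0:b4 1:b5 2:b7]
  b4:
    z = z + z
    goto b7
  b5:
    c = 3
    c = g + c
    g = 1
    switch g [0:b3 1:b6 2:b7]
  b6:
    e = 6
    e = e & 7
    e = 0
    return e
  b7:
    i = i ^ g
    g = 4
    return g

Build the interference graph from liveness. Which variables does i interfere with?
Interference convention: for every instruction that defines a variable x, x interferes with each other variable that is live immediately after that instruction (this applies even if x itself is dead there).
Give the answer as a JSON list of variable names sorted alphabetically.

Answer: ["c", "g", "z"]

Working:
Block summaries:
  b0: def={g} ue=∅
  b1: def={e} ue=∅
  b2: def={i,z} ue=∅
  b3: def={i,z} ue=∅
  b4: def={z} ue={z}
  b5: def={c,g} ue={g}
  b6: def={e} ue=∅
  b7: def={g,i} ue={g,i}

Liveness:
  live b0: ∅→{g}
  live b1: {g}→{g}
  live b2: {g}→{g}
  live b3: {g}→{g,i,z}
  live b4: {g,i,z}→{g,i}
  live b5: {g,i}→{g,i}
  live b6: ∅→∅
  live b7: {g,i}→∅

Interfere edges:
  c — {g,i}
  e — {g}
  g — {c,e,i,z}
  i — {c,g,z}
  z — {g,i}

N(i) = ["c", "g", "z"]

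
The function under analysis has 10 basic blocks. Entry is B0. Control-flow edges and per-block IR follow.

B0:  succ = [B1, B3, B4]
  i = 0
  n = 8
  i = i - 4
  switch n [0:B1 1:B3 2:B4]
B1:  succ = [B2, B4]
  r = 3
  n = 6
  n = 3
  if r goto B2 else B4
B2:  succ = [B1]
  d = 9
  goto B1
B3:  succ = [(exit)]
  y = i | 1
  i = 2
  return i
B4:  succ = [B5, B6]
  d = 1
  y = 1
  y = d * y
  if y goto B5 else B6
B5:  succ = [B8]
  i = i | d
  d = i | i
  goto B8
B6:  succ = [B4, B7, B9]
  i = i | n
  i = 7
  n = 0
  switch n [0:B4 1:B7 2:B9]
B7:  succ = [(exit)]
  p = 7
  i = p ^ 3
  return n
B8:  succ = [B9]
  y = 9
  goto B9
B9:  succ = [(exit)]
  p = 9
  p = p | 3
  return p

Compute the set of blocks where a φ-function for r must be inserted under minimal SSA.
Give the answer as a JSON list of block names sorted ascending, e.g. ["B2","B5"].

idom tree: B1←B0 B2←B1 B3←B0 B4←B0 B5←B4 B6←B4 B7←B6 B8←B5 B9←B4
Join-block Dom:
  B1: preds {B0,B2}: {B0} ∩ {B0,B1,B2} = {B0}; idom=B0
  B4: preds {B0,B1,B6}: {B0} ∩ {B0,B1} ∩ {B0,B4,B6} = {B0}; idom=B0
  B9: preds {B6,B8}: {B0,B4,B6} ∩ {B0,B4,B5,B8} = {B0,B4}; idom=B4

Frontier:
  join B1 pred B0: · stop@B0
  join B1 pred B2: B2→B1 stop@B0
  join B4 pred B0: · stop@B0
  join B4 pred B1: B1 stop@B0
  join B4 pred B6: B6→B4 stop@B0
  join B9 pred B6: B6 stop@B4
  join B9 pred B8: B8→B5 stop@B4
  B0: DF=∅
  B1: DF={B1,B4}
  B2: DF={B1}
  B3: DF=∅
  B4: DF={B4}
  B5: DF={B9}
  B6: DF={B4,B9}
  B7: DF=∅
  B8: DF={B9}
  B9: DF=∅

φ for r: defs {B1}
  DF⁺ = {B1,B4}

Answer: ["B1", "B4"]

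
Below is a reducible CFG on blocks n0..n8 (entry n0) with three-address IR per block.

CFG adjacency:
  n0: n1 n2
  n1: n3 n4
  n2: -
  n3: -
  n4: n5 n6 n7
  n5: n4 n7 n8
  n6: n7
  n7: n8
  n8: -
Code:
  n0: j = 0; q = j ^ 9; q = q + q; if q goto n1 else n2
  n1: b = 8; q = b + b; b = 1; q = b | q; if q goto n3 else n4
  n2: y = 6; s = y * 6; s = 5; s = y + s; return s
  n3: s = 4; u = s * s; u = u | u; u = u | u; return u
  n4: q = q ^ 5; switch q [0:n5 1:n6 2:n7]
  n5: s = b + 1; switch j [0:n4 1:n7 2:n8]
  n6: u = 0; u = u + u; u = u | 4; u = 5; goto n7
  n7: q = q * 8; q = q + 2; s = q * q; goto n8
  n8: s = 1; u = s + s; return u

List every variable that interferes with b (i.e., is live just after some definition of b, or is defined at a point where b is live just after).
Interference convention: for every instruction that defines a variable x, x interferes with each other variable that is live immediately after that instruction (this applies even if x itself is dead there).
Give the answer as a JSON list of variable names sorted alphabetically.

Answer: ["j", "q", "s"]

Derivation:
def/use:
  n0: {j,q} / ∅
  n1: {b,q} / ∅
  n2: {s,y} / ∅
  n3: {s,u} / ∅
  n4: {q} / {q}
  n5: {s} / {b,j}
  n6: {u} / ∅
  n7: {q,s} / {q}
  n8: {s,u} / ∅

Live sets:
  n0: in=∅ out={j}
  n1: in={j} out={b,j,q}
  n2: in=∅ out=∅
  n3: in=∅ out=∅
  n4: in={b,j,q} out={b,j,q}
  n5: in={b,j,q} out={b,j,q}
  n6: in={q} out={q}
  n7: in={q} out=∅
  n8: in=∅ out=∅

Interference:
  b↔{j,q,s}
  j↔{b,q,s}
  q↔{b,j,s,u}
  s↔{b,j,q,y}
  u↔{q}
  y↔{s}

N(b) = ["j", "q", "s"]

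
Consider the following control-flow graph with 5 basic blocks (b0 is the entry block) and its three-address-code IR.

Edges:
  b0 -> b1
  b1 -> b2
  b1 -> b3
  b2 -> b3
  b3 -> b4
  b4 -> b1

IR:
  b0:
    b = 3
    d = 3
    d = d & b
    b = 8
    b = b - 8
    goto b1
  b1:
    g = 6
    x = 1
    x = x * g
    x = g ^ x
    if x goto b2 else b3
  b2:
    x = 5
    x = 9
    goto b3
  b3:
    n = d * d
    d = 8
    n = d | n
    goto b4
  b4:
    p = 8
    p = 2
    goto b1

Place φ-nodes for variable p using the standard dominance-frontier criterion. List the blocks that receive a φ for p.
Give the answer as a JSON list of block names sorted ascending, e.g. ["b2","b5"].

idom tree: b1←b0 b2←b1 b3←b1 b4←b3
Join-block Dom:
  b1: preds {b0,b4}: {b0} ∩ {b0,b1,b3,b4} = {b0}; idom=b0
  b3: preds {b1,b2}: {b0,b1} ∩ {b0,b1,b2} = {b0,b1}; idom=b1

DF derivation:
  b1←b0: walk · to b0
  b1←b4: walk b4→b3→b1 to b0
  b3←b1: walk · to b1
  b3←b2: walk b2 to b1
  b0: DF=∅
  b1: DF={b1}
  b2: DF={b3}
  b3: DF={b1}
  b4: DF={b1}

φ for p: defs {b4}
  DF⁺ = {b1}

Answer: ["b1"]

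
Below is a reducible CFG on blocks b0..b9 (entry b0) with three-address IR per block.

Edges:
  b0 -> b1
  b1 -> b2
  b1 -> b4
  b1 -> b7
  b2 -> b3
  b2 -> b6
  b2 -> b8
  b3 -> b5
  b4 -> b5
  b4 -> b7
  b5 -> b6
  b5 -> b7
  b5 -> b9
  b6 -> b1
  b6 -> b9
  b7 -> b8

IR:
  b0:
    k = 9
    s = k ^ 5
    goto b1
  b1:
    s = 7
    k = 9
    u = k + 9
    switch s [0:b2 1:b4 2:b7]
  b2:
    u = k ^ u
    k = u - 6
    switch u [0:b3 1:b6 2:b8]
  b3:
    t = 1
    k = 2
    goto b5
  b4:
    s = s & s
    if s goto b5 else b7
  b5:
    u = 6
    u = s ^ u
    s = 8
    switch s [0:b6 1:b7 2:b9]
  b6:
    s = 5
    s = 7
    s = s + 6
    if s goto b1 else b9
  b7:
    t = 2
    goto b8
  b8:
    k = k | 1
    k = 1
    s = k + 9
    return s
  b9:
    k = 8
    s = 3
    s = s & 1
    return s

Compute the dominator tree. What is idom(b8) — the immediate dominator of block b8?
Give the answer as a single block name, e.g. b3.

Answer: b1

Derivation:
idom tree: b1←b0 b2←b1 b3←b2 b4←b1 b5←b1 b6←b1 b7←b1 b8←b1 b9←b1
Dom∩ at merges:
  b1: preds {b0,b6}: {b0} ∩ {b0,b1,b6} = {b0}; idom=b0
  b5: preds {b3,b4}: {b0,b1,b2,b3} ∩ {b0,b1,b4} = {b0,b1}; idom=b1
  b6: preds {b2,b5}: {b0,b1,b2} ∩ {b0,b1,b5} = {b0,b1}; idom=b1
  b7: preds {b1,b4,b5}: {b0,b1} ∩ {b0,b1,b4} ∩ {b0,b1,b5} = {b0,b1}; idom=b1
  b8: preds {b2,b7}: {b0,b1,b2} ∩ {b0,b1,b7} = {b0,b1}; idom=b1
  b9: preds {b5,b6}: {b0,b1,b5} ∩ {b0,b1,b6} = {b0,b1}; idom=b1

idom(b8) = b1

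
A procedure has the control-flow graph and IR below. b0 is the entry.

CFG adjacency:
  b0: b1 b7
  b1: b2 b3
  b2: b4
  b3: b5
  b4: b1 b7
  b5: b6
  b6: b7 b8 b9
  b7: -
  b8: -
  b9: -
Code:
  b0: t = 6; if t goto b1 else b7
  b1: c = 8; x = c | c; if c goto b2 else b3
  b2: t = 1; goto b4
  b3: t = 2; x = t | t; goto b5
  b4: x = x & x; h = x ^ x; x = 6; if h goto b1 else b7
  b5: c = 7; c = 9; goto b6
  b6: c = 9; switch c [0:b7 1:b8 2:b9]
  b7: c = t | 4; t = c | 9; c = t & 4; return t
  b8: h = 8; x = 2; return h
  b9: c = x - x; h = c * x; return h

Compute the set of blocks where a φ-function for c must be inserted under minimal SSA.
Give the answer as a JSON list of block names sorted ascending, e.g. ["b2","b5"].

Answer: ["b1", "b7"]

Derivation:
idom tree: b1←b0 b2←b1 b3←b1 b4←b2 b5←b3 b6←b5 b7←b0 b8←b6 b9←b6
Dom at joins:
  b1: preds {b0,b4}: {b0} ∩ {b0,b1,b2,b4} = {b0}; idom=b0
  b7: preds {b0,b4,b6}: {b0} ∩ {b0,b1,b2,b4} ∩ {b0,b1,b3,b5,b6} = {b0}; idom=b0

DF derivation:
  b1←b0: walk · to b0
  b1←b4: walk b4→b2→b1 to b0
  b7←b0: walk · to b0
  b7←b4: walk b4→b2→b1 to b0
  b7←b6: walk b6→b5→b3→b1 to b0
  b0 → ∅
  b1 → {b1,b7}
  b2 → {b1,b7}
  b3 → {b7}
  b4 → {b1,b7}
  b5 → {b7}
  b6 → {b7}
  b7 → ∅
  b8 → ∅
  b9 → ∅

φ for c: defs {b1,b5,b6,b7,b9}
  DF⁺ = {b1,b7}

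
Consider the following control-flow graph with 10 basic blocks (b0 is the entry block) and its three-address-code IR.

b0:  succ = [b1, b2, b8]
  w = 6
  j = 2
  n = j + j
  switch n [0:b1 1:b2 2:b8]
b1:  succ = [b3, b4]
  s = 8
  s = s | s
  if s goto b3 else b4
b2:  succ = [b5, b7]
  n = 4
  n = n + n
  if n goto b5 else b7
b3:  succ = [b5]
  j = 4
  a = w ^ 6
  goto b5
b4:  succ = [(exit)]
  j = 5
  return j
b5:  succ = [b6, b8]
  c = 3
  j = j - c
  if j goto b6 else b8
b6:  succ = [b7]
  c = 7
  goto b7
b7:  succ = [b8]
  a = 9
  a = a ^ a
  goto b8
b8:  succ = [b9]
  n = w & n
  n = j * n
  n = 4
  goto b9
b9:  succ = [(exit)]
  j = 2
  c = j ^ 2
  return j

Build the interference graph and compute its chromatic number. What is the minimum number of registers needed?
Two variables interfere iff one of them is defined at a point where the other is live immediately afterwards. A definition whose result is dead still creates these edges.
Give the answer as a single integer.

Answer: 4

Working:
Block summaries:
  b0 def {j,n,w} use ∅
  b1 def {s} use ∅
  b2 def {n} use ∅
  b3 def {a,j} use {w}
  b4 def {j} use ∅
  b5 def {c,j} use {j}
  b6 def {c} use ∅
  b7 def {a} use ∅
  b8 def {n} use {j,n,w}
  b9 def {c,j} use ∅

Backward fixpoint:
  b0: in=∅ out={j,n,w}
  b1: in={n,w} out={n,w}
  b2: in={j,w} out={j,n,w}
  b3: in={n,w} out={j,n,w}
  b4: in=∅ out=∅
  b5: in={j,n,w} out={j,n,w}
  b6: in={j,n,w} out={j,n,w}
  b7: in={j,n,w} out={j,n,w}
  b8: in={j,n,w} out=∅
  b9: in=∅ out=∅

Conflict graph:
  a: {j,n,w}
  c: {j,n,w}
  j: {a,c,n,w}
  n: {a,c,j,s,w}
  s: {n,w}
  w: {a,c,j,n,s}

Chromatic number:
  lower bound: {a,j,n,w} mutually conflict ⇒ χ ≥ 4
  assign a→c3 c→c3 j→c2 n→c0 s→c2 w→c1 — no edge inside a register ⇒ χ ≤ 4
  χ = 4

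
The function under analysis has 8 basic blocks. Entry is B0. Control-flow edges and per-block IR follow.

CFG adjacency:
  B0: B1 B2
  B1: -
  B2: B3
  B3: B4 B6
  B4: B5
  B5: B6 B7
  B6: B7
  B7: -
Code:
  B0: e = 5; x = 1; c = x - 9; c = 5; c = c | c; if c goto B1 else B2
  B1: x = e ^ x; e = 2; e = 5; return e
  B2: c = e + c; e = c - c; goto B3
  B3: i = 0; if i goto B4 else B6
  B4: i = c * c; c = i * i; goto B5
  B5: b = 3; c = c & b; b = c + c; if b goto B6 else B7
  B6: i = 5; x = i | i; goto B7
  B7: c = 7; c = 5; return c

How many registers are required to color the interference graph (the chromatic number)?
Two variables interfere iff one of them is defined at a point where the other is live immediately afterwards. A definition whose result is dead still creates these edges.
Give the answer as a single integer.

Block summaries:
  B0: def={c,e,x} ue=∅
  B1: def={e,x} ue={e,x}
  B2: def={c,e} ue={c,e}
  B3: def={i} ue=∅
  B4: def={c,i} ue={c}
  B5: def={b,c} ue={c}
  B6: def={i,x} ue=∅
  B7: def={c} ue=∅

Liveness:
  B0 li=∅ lo={c,e,x}
  B1 li={e,x} lo=∅
  B2 li={c,e} lo={c}
  B3 li={c} lo={c}
  B4 li={c} lo={c}
  B5 li={c} lo=∅
  B6 li=∅ lo=∅
  B7 li=∅ lo=∅

Conflict graph:
  b — {c}
  c — {b,e,i,x}
  e — {c,x}
  i — {c}
  x — {c,e}

Chromatic number:
  lower bound: {c,e,x} mutually conflict ⇒ χ ≥ 3
  3-colouring: r0={c}  r1={b,e,i}  r2={x}
  χ = 3

Answer: 3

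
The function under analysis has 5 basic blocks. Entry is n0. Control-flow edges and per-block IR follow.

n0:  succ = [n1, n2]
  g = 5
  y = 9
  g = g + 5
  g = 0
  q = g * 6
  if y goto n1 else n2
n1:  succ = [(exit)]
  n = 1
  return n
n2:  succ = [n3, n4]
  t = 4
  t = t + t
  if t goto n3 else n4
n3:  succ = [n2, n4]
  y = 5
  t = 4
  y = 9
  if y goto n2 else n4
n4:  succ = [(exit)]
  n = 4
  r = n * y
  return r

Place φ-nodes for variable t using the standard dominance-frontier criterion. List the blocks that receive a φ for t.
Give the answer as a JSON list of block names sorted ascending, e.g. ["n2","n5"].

Answer: ["n2", "n4"]

Working:
idom tree: n1←n0 n2←n0 n3←n2 n4←n2
Join-block Dom:
  n2: preds {n0,n3}: {n0} ∩ {n0,n2,n3} = {n0}; idom=n0
  n4: preds {n2,n3}: {n0,n2} ∩ {n0,n2,n3} = {n0,n2}; idom=n2

DF walk-up:
  join n2 pred n0: · stop@n0
  join n2 pred n3: n3→n2 stop@n0
  join n4 pred n2: · stop@n2
  join n4 pred n3: n3 stop@n2
  n0: DF=∅
  n1: DF=∅
  n2: DF={n2}
  n3: DF={n2,n4}
  n4: DF=∅

φ for t: defs {n2,n3}
  DF⁺ = {n2,n4}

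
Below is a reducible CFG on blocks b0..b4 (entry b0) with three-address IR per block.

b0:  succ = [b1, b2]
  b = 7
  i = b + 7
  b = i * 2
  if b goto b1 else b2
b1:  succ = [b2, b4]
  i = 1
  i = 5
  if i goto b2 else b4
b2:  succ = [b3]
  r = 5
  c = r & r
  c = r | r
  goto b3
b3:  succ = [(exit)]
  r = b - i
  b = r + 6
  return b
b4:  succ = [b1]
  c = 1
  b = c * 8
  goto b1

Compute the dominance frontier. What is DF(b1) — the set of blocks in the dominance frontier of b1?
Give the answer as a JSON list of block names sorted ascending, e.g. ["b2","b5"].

Answer: ["b1", "b2"]

Analysis:
idom tree: b1←b0 b2←b0 b3←b2 b4←b1
Join-block Dom:
  b1: preds {b0,b4}: {b0} ∩ {b0,b1,b4} = {b0}; idom=b0
  b2: preds {b0,b1}: {b0} ∩ {b0,b1} = {b0}; idom=b0

DF walk-up:
  join b1 pred b0: · stop@b0
  join b1 pred b4: b4→b1 stop@b0
  join b2 pred b0: · stop@b0
  join b2 pred b1: b1 stop@b0
  b0 → ∅
  b1 → {b1,b2}
  b2 → ∅
  b3 → ∅
  b4 → {b1}

DF(b1) = ["b1", "b2"]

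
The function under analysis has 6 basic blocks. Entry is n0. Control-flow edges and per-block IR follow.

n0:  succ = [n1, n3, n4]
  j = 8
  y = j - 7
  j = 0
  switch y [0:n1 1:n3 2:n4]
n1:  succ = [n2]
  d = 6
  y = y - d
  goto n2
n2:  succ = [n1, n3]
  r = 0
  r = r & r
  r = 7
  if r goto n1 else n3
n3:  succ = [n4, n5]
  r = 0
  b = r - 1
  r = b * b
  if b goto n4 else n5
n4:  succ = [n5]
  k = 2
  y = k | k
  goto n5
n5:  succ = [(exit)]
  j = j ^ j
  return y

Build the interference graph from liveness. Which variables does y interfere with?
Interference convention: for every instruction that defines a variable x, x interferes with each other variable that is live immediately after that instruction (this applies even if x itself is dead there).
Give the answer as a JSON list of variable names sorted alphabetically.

Per-block:
  n0: {j,y} / ∅
  n1: {d,y} / {y}
  n2: {r} / ∅
  n3: {b,r} / ∅
  n4: {k,y} / ∅
  n5: {j} / {j,y}

Backward fixpoint:
  n0: in=∅ out={j,y}
  n1: in={j,y} out={j,y}
  n2: in={j,y} out={j,y}
  n3: in={j,y} out={j,y}
  n4: in={j} out={j,y}
  n5: in={j,y} out=∅

Interference:
  b↔{j,r,y}
  d↔{j,y}
  j↔{b,d,k,r,y}
  k↔{j}
  r↔{b,j,y}
  y↔{b,d,j,r}

N(y) = ["b", "d", "j", "r"]

Answer: ["b", "d", "j", "r"]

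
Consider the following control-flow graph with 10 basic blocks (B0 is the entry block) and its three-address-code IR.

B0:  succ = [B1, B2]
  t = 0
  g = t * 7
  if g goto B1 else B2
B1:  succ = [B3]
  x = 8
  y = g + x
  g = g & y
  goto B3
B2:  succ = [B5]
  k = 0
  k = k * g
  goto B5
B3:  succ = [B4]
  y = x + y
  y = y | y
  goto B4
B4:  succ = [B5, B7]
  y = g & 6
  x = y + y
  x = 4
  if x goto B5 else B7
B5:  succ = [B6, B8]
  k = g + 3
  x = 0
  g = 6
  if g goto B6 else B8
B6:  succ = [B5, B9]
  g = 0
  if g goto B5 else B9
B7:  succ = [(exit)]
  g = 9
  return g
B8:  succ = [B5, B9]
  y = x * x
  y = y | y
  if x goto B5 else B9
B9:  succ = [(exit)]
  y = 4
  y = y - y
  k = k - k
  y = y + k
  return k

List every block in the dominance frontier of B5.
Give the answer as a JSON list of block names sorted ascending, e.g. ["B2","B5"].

Answer: ["B5"]

Derivation:
idom tree: B1←B0 B2←B0 B3←B1 B4←B3 B5←B0 B6←B5 B7←B4 B8←B5 B9←B5
Dom∩ at merges:
  B5: preds {B2,B4,B6,B8}: {B0,B2} ∩ {B0,B1,B3,B4} ∩ {B0,B5,B6} ∩ {B0,B5,B8} = {B0}; idom=B0
  B9: preds {B6,B8}: {B0,B5,B6} ∩ {B0,B5,B8} = {B0,B5}; idom=B5

DF derivation:
  B5←B2: walk B2 to B0
  B5←B4: walk B4→B3→B1 to B0
  B5←B6: walk B6→B5 to B0
  B5←B8: walk B8→B5 to B0
  B9←B6: walk B6 to B5
  B9←B8: walk B8 to B5
  B0: DF=∅
  B1: DF={B5}
  B2: DF={B5}
  B3: DF={B5}
  B4: DF={B5}
  B5: DF={B5}
  B6: DF={B5,B9}
  B7: DF=∅
  B8: DF={B5,B9}
  B9: DF=∅

DF(B5) = ["B5"]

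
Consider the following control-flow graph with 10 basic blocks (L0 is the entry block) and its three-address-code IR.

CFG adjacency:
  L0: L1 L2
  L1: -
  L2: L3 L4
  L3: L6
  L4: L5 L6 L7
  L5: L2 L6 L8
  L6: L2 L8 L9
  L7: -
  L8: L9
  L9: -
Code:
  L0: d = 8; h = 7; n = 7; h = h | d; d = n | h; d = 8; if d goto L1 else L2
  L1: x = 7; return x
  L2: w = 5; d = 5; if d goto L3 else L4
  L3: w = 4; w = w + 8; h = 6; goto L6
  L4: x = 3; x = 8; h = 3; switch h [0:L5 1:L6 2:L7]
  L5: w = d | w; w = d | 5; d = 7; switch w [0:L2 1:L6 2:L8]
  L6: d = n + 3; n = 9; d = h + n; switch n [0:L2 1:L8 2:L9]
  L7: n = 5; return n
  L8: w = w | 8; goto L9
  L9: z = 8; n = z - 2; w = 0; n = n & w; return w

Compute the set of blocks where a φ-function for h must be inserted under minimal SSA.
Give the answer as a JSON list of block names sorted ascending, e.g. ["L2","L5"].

idom tree: L1←L0 L2←L0 L3←L2 L4←L2 L5←L4 L6←L2 L7←L4 L8←L2 L9←L2
Dom at joins:
  L2: preds {L0,L5,L6}: {L0} ∩ {L0,L2,L4,L5} ∩ {L0,L2,L6} = {L0}; idom=L0
  L6: preds {L3,L4,L5}: {L0,L2,L3} ∩ {L0,L2,L4} ∩ {L0,L2,L4,L5} = {L0,L2}; idom=L2
  L8: preds {L5,L6}: {L0,L2,L4,L5} ∩ {L0,L2,L6} = {L0,L2}; idom=L2
  L9: preds {L6,L8}: {L0,L2,L6} ∩ {L0,L2,L8} = {L0,L2}; idom=L2

DF walk-up:
  L2←L0: walk · to L0
  L2←L5: walk L5→L4→L2 to L0
  L2←L6: walk L6→L2 to L0
  L6←L3: walk L3 to L2
  L6←L4: walk L4 to L2
  L6←L5: walk L5→L4 to L2
  L8←L5: walk L5→L4 to L2
  L8←L6: walk L6 to L2
  L9←L6: walk L6 to L2
  L9←L8: walk L8 to L2
  DF(L0)=∅
  DF(L1)=∅
  DF(L2)={L2}
  DF(L3)={L6}
  DF(L4)={L2,L6,L8}
  DF(L5)={L2,L6,L8}
  DF(L6)={L2,L8,L9}
  DF(L7)=∅
  DF(L8)={L9}
  DF(L9)=∅

φ for h: defs {L0,L3,L4}
  DF⁺ = {L2,L6,L8,L9}

Answer: ["L2", "L6", "L8", "L9"]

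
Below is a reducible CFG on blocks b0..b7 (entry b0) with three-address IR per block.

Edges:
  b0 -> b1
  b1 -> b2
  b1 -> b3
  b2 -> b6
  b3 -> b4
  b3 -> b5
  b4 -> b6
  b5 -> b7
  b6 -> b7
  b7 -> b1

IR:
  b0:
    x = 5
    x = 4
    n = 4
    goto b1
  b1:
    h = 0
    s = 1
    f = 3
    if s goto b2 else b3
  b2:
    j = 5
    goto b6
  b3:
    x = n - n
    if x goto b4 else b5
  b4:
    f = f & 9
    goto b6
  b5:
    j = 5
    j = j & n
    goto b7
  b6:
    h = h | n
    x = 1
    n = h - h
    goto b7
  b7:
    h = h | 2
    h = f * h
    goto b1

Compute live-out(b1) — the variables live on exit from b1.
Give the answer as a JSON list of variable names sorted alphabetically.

Answer: ["f", "h", "n"]

Analysis:
def/use:
  b0: {n,x} / ∅
  b1: {f,h,s} / ∅
  b2: {j} / ∅
  b3: {x} / {n}
  b4: {f} / {f}
  b5: {j} / {n}
  b6: {h,n,x} / {h,n}
  b7: {h} / {f,h}

Live sets:
  b0 li=∅ lo={n}
  b1 li={n} lo={f,h,n}
  b2 li={f,h,n} lo={f,h,n}
  b3 li={f,h,n} lo={f,h,n}
  b4 li={f,h,n} lo={f,h,n}
  b5 li={f,h,n} lo={f,h,n}
  b6 li={f,h,n} lo={f,h,n}
  b7 li={f,h,n} lo={n}

live-out(b1) = ["f", "h", "n"]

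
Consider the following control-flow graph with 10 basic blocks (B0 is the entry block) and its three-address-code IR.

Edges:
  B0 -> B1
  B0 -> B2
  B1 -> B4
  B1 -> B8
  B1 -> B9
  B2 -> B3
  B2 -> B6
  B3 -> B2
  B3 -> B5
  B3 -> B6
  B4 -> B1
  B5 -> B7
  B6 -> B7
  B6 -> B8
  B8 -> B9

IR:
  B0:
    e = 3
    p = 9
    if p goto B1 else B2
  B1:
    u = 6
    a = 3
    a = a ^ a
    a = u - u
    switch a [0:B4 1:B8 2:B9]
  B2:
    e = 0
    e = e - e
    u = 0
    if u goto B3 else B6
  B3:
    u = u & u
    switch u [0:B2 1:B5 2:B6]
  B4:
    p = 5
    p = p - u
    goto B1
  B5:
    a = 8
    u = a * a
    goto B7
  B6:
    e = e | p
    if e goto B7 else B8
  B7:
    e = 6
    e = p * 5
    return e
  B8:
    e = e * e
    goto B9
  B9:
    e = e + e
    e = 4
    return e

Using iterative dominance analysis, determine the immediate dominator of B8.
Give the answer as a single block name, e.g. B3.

idom tree: B1←B0 B2←B0 B3←B2 B4←B1 B5←B3 B6←B2 B7←B2 B8←B0 B9←B0
Dom at joins:
  B1: preds {B0,B4}: {B0} ∩ {B0,B1,B4} = {B0}; idom=B0
  B2: preds {B0,B3}: {B0} ∩ {B0,B2,B3} = {B0}; idom=B0
  B6: preds {B2,B3}: {B0,B2} ∩ {B0,B2,B3} = {B0,B2}; idom=B2
  B7: preds {B5,B6}: {B0,B2,B3,B5} ∩ {B0,B2,B6} = {B0,B2}; idom=B2
  B8: preds {B1,B6}: {B0,B1} ∩ {B0,B2,B6} = {B0}; idom=B0
  B9: preds {B1,B8}: {B0,B1} ∩ {B0,B8} = {B0}; idom=B0

idom(B8) = B0

Answer: B0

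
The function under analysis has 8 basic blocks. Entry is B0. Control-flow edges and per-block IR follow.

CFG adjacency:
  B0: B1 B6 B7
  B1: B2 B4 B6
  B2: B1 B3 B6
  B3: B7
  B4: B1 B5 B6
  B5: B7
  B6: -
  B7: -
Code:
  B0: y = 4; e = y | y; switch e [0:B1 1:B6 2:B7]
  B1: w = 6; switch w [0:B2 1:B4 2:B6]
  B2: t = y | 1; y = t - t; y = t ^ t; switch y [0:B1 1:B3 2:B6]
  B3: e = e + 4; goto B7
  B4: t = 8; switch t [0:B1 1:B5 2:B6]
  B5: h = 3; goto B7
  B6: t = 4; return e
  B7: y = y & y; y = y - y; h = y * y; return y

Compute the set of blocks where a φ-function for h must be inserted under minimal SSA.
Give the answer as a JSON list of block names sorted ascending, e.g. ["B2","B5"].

idom tree: B1←B0 B2←B1 B3←B2 B4←B1 B5←B4 B6←B0 B7←B0
Join-block Dom:
  B1: preds {B0,B2,B4}: {B0} ∩ {B0,B1,B2} ∩ {B0,B1,B4} = {B0}; idom=B0
  B6: preds {B0,B1,B2,B4}: {B0} ∩ {B0,B1} ∩ {B0,B1,B2} ∩ {B0,B1,B4} = {B0}; idom=B0
  B7: preds {B0,B3,B5}: {B0} ∩ {B0,B1,B2,B3} ∩ {B0,B1,B4,B5} = {B0}; idom=B0

DF derivation:
  B1←B0: walk · to B0
  B1←B2: walk B2→B1 to B0
  B1←B4: walk B4→B1 to B0
  B6←B0: walk · to B0
  B6←B1: walk B1 to B0
  B6←B2: walk B2→B1 to B0
  B6←B4: walk B4→B1 to B0
  B7←B0: walk · to B0
  B7←B3: walk B3→B2→B1 to B0
  B7←B5: walk B5→B4→B1 to B0
  DF(B0)=∅
  DF(B1)={B1,B6,B7}
  DF(B2)={B1,B6,B7}
  DF(B3)={B7}
  DF(B4)={B1,B6,B7}
  DF(B5)={B7}
  DF(B6)=∅
  DF(B7)=∅

φ for h: defs {B5,B7}
  DF⁺ = {B7}

Answer: ["B7"]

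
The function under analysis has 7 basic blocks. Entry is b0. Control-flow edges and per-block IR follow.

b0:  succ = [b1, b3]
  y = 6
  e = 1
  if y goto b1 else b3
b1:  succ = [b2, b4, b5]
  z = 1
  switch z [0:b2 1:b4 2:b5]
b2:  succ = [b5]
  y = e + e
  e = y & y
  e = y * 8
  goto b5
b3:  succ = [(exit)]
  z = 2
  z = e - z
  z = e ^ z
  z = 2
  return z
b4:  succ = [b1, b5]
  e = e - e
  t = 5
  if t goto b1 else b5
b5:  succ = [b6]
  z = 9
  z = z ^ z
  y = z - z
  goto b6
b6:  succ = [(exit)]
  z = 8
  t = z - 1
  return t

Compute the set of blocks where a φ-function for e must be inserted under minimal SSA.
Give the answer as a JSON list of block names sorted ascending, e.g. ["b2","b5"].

idom tree: b1←b0 b2←b1 b3←b0 b4←b1 b5←b1 b6←b5
Dom at joins:
  b1: preds {b0,b4}: {b0} ∩ {b0,b1,b4} = {b0}; idom=b0
  b5: preds {b1,b2,b4}: {b0,b1} ∩ {b0,b1,b2} ∩ {b0,b1,b4} = {b0,b1}; idom=b1

DF walk-up:
  join b1 pred b0: · stop@b0
  join b1 pred b4: b4→b1 stop@b0
  join b5 pred b1: · stop@b1
  join b5 pred b2: b2 stop@b1
  join b5 pred b4: b4 stop@b1
  b0: DF=∅
  b1: DF={b1}
  b2: DF={b5}
  b3: DF=∅
  b4: DF={b1,b5}
  b5: DF=∅
  b6: DF=∅

φ for e: defs {b0,b2,b4}
  DF⁺ = {b1,b5}

Answer: ["b1", "b5"]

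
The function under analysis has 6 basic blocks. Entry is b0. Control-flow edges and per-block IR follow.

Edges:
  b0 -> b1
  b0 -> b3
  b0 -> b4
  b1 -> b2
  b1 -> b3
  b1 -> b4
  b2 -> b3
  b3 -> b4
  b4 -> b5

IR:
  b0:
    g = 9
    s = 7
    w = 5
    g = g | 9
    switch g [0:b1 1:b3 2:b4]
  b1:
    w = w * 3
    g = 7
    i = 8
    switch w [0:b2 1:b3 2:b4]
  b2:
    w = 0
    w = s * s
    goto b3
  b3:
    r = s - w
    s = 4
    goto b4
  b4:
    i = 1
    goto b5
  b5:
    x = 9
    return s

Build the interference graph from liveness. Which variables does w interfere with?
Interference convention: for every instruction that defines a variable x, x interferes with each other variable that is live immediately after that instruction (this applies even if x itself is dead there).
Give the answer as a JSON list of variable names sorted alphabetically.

Answer: ["g", "i", "s"]

Analysis:
Block summaries:
  b0: {g,s,w} / ∅
  b1: {g,i,w} / {w}
  b2: {w} / {s}
  b3: {r,s} / {s,w}
  b4: {i} / ∅
  b5: {x} / {s}

Liveness:
  b0 li=∅ lo={s,w}
  b1 li={s,w} lo={s,w}
  b2 li={s} lo={s,w}
  b3 li={s,w} lo={s}
  b4 li={s} lo={s}
  b5 li={s} lo=∅

Interfere edges:
  g: {s,w}
  i: {s,w}
  r: ∅
  s: {g,i,w,x}
  w: {g,i,s}
  x: {s}

N(w) = ["g", "i", "s"]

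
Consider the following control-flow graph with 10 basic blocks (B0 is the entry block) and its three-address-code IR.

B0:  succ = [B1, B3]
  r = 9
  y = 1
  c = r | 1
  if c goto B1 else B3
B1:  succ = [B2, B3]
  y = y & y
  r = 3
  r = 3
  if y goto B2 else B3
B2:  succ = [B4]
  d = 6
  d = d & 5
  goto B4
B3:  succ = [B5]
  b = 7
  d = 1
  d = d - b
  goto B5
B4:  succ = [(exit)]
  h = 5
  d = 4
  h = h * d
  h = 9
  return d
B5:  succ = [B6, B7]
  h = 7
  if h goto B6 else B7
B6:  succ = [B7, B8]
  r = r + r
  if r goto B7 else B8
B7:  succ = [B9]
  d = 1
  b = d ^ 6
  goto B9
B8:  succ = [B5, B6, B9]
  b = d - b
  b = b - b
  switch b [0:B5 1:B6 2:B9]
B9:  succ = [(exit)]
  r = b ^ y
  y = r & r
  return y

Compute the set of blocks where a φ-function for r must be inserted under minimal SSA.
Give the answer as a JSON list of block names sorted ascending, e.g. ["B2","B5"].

Answer: ["B3", "B5", "B6", "B7", "B9"]

Derivation:
idom tree: B1←B0 B2←B1 B3←B0 B4←B2 B5←B3 B6←B5 B7←B5 B8←B6 B9←B5
Join-block Dom:
  B3: preds {B0,B1}: {B0} ∩ {B0,B1} = {B0}; idom=B0
  B5: preds {B3,B8}: {B0,B3} ∩ {B0,B3,B5,B6,B8} = {B0,B3}; idom=B3
  B6: preds {B5,B8}: {B0,B3,B5} ∩ {B0,B3,B5,B6,B8} = {B0,B3,B5}; idom=B5
  B7: preds {B5,B6}: {B0,B3,B5} ∩ {B0,B3,B5,B6} = {B0,B3,B5}; idom=B5
  B9: preds {B7,B8}: {B0,B3,B5,B7} ∩ {B0,B3,B5,B6,B8} = {B0,B3,B5}; idom=B5

Frontier:
  B3←B0: walk · to B0
  B3←B1: walk B1 to B0
  B5←B3: walk · to B3
  B5←B8: walk B8→B6→B5 to B3
  B6←B5: walk · to B5
  B6←B8: walk B8→B6 to B5
  B7←B5: walk · to B5
  B7←B6: walk B6 to B5
  B9←B7: walk B7 to B5
  B9←B8: walk B8→B6 to B5
  B0 → ∅
  B1 → {B3}
  B2 → ∅
  B3 → ∅
  B4 → ∅
  B5 → {B5}
  B6 → {B5,B6,B7,B9}
  B7 → {B9}
  B8 → {B5,B6,B9}
  B9 → ∅

φ for r: defs {B0,B1,B6,B9}
  DF⁺ = {B3,B5,B6,B7,B9}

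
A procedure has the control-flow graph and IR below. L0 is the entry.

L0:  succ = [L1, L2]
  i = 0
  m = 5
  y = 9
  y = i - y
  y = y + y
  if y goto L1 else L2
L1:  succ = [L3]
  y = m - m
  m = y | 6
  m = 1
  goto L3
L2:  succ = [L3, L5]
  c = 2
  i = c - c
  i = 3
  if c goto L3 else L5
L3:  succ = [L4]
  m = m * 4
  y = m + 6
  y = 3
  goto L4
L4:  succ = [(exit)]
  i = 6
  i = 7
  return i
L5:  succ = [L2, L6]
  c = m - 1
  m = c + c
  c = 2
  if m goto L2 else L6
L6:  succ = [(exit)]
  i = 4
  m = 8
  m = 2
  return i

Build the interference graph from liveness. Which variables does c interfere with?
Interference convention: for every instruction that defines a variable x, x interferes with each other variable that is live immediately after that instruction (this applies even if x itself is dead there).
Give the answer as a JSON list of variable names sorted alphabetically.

Per-block:
  L0: {i,m,y} / ∅
  L1: {m,y} / {m}
  L2: {c,i} / ∅
  L3: {m,y} / {m}
  L4: {i} / ∅
  L5: {c,m} / {m}
  L6: {i,m} / ∅

Backward fixpoint:
  L0: in=∅ out={m}
  L1: in={m} out={m}
  L2: in={m} out={m}
  L3: in={m} out=∅
  L4: in=∅ out=∅
  L5: in={m} out={m}
  L6: in=∅ out=∅

Conflict graph:
  c↔{i,m}
  i↔{c,m,y}
  m↔{c,i,y}
  y↔{i,m}

N(c) = ["i", "m"]

Answer: ["i", "m"]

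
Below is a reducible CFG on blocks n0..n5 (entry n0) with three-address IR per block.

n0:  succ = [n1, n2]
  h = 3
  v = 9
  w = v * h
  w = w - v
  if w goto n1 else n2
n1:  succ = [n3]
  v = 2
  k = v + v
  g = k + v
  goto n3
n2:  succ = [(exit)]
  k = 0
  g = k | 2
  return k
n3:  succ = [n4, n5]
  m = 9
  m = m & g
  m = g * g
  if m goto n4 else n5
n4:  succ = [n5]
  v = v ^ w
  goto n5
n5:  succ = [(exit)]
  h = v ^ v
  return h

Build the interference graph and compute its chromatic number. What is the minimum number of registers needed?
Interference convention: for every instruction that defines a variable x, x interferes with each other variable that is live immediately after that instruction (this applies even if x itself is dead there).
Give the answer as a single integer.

Answer: 4

Working:
Block summaries:
  n0: {h,v,w} / ∅
  n1: {g,k,v} / ∅
  n2: {g,k} / ∅
  n3: {m} / {g}
  n4: {v} / {v,w}
  n5: {h} / {v}

Live sets:
  live n0: ∅→{w}
  live n1: {w}→{g,v,w}
  live n2: ∅→∅
  live n3: {g,v,w}→{v,w}
  live n4: {v,w}→{v}
  live n5: {v}→∅

Interfere edges:
  g↔{k,m,v,w}
  h↔{v}
  k↔{g,v,w}
  m↔{g,v,w}
  v↔{g,h,k,m,w}
  w↔{g,k,m,v}

Chromatic number:
  {g,k,v,w} pairwise interfere (4-clique) ⇒ χ ≥ 4
  assign g→r1 h→r1 k→r3 m→r3 v→r0 w→r2 — no edge inside a register ⇒ χ ≤ 4
  χ = 4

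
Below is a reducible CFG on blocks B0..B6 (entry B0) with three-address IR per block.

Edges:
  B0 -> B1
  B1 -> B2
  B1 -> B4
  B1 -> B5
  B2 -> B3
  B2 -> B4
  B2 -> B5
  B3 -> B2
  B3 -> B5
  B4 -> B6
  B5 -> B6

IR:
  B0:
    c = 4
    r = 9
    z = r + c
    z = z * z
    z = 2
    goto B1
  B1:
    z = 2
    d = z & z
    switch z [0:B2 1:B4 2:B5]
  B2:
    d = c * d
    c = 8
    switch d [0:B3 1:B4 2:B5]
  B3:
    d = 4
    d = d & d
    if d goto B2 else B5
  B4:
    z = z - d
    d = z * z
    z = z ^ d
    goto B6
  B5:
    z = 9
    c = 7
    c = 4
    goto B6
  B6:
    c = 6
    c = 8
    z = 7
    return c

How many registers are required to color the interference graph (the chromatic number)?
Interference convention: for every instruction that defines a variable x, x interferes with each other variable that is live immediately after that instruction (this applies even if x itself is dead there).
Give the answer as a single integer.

Answer: 3

Analysis:
Per-block:
  B0: {c,r,z} / ∅
  B1: {d,z} / ∅
  B2: {c,d} / {c,d}
  B3: {d} / ∅
  B4: {d,z} / {d,z}
  B5: {c,z} / ∅
  B6: {c,z} / ∅

Liveness:
  B0 li=∅ lo={c}
  B1 li={c} lo={c,d,z}
  B2 li={c,d,z} lo={c,d,z}
  B3 li={c,z} lo={c,d,z}
  B4 li={d,z} lo=∅
  B5 li=∅ lo=∅
  B6 li=∅ lo=∅

Conflict graph:
  c — {d,r,z}
  d — {c,z}
  r — {c}
  z — {c,d}

Registers:
  {c,d,z} pairwise interfere (3-clique) ⇒ χ ≥ 3
  3-colouring: r0={c}  r1={d,r}  r2={z}
  χ = 3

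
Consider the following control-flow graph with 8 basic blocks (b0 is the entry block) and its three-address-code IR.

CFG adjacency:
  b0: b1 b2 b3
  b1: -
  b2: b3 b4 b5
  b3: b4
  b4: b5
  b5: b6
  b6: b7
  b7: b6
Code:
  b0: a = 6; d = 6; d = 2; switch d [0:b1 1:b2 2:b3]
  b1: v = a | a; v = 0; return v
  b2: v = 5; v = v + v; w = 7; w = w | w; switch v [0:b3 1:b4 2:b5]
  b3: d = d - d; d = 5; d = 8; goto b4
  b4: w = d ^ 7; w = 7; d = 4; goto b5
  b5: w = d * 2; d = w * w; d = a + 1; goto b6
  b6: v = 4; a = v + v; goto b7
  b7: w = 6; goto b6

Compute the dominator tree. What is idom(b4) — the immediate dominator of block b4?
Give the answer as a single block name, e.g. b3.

idom tree: b1←b0 b2←b0 b3←b0 b4←b0 b5←b0 b6←b5 b7←b6
Dom at joins:
  b3: preds {b0,b2}: {b0} ∩ {b0,b2} = {b0}; idom=b0
  b4: preds {b2,b3}: {b0,b2} ∩ {b0,b3} = {b0}; idom=b0
  b5: preds {b2,b4}: {b0,b2} ∩ {b0,b4} = {b0}; idom=b0
  b6: preds {b5,b7}: {b0,b5} ∩ {b0,b5,b6,b7} = {b0,b5}; idom=b5

idom(b4) = b0

Answer: b0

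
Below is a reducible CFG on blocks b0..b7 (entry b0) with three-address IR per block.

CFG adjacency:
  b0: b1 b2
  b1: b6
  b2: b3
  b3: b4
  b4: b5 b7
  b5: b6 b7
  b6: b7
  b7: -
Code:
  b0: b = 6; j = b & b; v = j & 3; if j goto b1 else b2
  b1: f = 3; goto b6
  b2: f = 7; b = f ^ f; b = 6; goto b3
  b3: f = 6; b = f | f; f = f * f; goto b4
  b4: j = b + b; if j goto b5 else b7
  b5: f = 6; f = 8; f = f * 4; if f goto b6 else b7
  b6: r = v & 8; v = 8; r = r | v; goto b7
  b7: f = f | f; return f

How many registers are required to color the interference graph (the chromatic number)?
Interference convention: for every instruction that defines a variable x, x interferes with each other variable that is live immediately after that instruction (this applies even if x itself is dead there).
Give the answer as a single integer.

Answer: 3

Analysis:
Per-block:
  b0 def {b,j,v} use ∅
  b1 def {f} use ∅
  b2 def {b,f} use ∅
  b3 def {b,f} use ∅
  b4 def {j} use {b}
  b5 def {f} use ∅
  b6 def {r,v} use {v}
  b7 def {f} use {f}

Liveness:
  live b0: ∅→{v}
  live b1: {v}→{f,v}
  live b2: {v}→{v}
  live b3: {v}→{b,f,v}
  live b4: {b,f,v}→{f,v}
  live b5: {v}→{f,v}
  live b6: {f,v}→{f}
  live b7: {f}→∅

Conflict graph:
  b: {f,v}
  f: {b,j,r,v}
  j: {f,v}
  r: {f,v}
  v: {b,f,j,r}

Registers:
  {b,f,v} pairwise interfere (3-clique) ⇒ χ ≥ 3
  3-colouring: r0={f}  r1={v}  r2={b,j,r}
  χ = 3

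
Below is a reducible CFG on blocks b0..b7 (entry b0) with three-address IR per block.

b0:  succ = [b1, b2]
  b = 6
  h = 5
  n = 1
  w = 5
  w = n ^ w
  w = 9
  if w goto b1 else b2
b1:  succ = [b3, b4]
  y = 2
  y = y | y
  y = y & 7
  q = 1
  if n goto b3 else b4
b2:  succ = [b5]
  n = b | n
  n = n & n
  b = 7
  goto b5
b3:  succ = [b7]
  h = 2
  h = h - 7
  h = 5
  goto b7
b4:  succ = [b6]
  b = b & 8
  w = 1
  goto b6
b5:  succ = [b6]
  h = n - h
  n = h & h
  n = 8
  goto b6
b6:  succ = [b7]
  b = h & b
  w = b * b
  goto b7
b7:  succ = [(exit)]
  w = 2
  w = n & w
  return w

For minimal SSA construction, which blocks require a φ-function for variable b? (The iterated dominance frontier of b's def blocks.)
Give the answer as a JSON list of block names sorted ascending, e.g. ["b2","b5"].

Answer: ["b6", "b7"]

Derivation:
idom tree: b1←b0 b2←b0 b3←b1 b4←b1 b5←b2 b6←b0 b7←b0
Join-block Dom:
  b6: preds {b4,b5}: {b0,b1,b4} ∩ {b0,b2,b5} = {b0}; idom=b0
  b7: preds {b3,b6}: {b0,b1,b3} ∩ {b0,b6} = {b0}; idom=b0

DF walk-up:
  join b6 pred b4: b4→b1 stop@b0
  join b6 pred b5: b5→b2 stop@b0
  join b7 pred b3: b3→b1 stop@b0
  join b7 pred b6: b6 stop@b0
  b0: DF=∅
  b1: DF={b6,b7}
  b2: DF={b6}
  b3: DF={b7}
  b4: DF={b6}
  b5: DF={b6}
  b6: DF={b7}
  b7: DF=∅

φ for b: defs {b0,b2,b4,b6}
  DF⁺ = {b6,b7}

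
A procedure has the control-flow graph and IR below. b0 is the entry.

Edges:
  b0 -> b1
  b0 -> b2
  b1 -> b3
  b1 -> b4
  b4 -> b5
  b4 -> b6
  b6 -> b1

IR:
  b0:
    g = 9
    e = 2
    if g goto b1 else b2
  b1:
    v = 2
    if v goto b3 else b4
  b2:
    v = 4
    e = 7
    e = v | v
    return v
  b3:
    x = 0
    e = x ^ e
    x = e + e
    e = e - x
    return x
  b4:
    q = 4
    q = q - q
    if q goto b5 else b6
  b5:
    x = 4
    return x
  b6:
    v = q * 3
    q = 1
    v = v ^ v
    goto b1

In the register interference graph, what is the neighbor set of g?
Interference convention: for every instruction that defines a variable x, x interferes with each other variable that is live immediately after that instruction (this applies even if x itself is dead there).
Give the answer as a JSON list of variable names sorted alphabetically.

def/use:
  b0 def {e,g} use ∅
  b1 def {v} use ∅
  b2 def {e,v} use ∅
  b3 def {e,x} use {e}
  b4 def {q} use ∅
  b5 def {x} use ∅
  b6 def {q,v} use {q}

Backward fixpoint:
  b0 li=∅ lo={e}
  b1 li={e} lo={e}
  b2 li=∅ lo=∅
  b3 li={e} lo=∅
  b4 li={e} lo={e,q}
  b5 li=∅ lo=∅
  b6 li={e,q} lo={e}

Interfere edges:
  e: {g,q,v,x}
  g: {e}
  q: {e,v}
  v: {e,q}
  x: {e}

N(g) = ["e"]

Answer: ["e"]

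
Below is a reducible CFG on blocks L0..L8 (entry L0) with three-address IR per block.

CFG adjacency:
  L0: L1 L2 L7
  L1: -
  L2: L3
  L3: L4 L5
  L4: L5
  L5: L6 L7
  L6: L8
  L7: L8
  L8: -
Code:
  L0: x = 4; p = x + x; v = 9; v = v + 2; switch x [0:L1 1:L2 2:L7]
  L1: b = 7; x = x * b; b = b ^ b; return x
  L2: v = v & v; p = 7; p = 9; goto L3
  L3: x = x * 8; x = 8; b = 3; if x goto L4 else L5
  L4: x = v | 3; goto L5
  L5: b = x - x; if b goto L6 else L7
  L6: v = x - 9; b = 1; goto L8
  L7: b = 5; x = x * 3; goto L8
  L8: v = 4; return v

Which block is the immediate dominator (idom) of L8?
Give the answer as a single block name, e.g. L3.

Answer: L0

Analysis:
idom tree: L1←L0 L2←L0 L3←L2 L4←L3 L5←L3 L6←L5 L7←L0 L8←L0
Dom at joins:
  L5: preds {L3,L4}: {L0,L2,L3} ∩ {L0,L2,L3,L4} = {L0,L2,L3}; idom=L3
  L7: preds {L0,L5}: {L0} ∩ {L0,L2,L3,L5} = {L0}; idom=L0
  L8: preds {L6,L7}: {L0,L2,L3,L5,L6} ∩ {L0,L7} = {L0}; idom=L0

idom(L8) = L0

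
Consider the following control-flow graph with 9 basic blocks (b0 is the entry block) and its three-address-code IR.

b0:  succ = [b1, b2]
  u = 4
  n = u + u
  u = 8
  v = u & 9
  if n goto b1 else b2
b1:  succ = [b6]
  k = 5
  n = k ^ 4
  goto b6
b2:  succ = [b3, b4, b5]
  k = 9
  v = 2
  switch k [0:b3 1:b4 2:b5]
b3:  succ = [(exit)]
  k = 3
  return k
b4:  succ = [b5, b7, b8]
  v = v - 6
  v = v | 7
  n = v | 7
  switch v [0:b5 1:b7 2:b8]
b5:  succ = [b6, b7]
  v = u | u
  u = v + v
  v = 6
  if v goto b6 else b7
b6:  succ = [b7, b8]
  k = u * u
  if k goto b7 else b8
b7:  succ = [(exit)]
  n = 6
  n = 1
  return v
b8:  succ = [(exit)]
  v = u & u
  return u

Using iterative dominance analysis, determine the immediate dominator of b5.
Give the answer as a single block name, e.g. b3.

idom tree: b1←b0 b2←b0 b3←b2 b4←b2 b5←b2 b6←b0 b7←b0 b8←b0
Join-block Dom:
  b5: preds {b2,b4}: {b0,b2} ∩ {b0,b2,b4} = {b0,b2}; idom=b2
  b6: preds {b1,b5}: {b0,b1} ∩ {b0,b2,b5} = {b0}; idom=b0
  b7: preds {b4,b5,b6}: {b0,b2,b4} ∩ {b0,b2,b5} ∩ {b0,b6} = {b0}; idom=b0
  b8: preds {b4,b6}: {b0,b2,b4} ∩ {b0,b6} = {b0}; idom=b0

idom(b5) = b2

Answer: b2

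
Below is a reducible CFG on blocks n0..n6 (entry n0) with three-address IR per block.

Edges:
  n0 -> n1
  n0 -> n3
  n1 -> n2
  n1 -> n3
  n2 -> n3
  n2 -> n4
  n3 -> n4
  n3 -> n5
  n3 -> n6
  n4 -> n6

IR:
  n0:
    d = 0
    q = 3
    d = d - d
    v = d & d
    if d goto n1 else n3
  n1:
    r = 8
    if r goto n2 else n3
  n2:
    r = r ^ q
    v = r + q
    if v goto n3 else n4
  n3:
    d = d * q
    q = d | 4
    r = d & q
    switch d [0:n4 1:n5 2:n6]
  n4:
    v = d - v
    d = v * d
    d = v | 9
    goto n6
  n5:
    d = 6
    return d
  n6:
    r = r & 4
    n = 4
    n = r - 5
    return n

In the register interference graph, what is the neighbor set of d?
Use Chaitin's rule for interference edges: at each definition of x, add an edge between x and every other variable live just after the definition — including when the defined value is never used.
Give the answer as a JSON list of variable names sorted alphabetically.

def/use:
  n0 def {d,q,v} use ∅
  n1 def {r} use ∅
  n2 def {r,v} use {q,r}
  n3 def {d,q,r} use {d,q}
  n4 def {d,v} use {d,v}
  n5 def {d} use ∅
  n6 def {n,r} use {r}

Liveness:
  n0 li=∅ lo={d,q,v}
  n1 li={d,q,v} lo={d,q,r,v}
  n2 li={d,q,r} lo={d,q,r,v}
  n3 li={d,q,v} lo={d,r,v}
  n4 li={d,r,v} lo={r}
  n5 li=∅ lo=∅
  n6 li={r} lo=∅

Conflict graph:
  d — {q,r,v}
  n — {r}
  q — {d,r,v}
  r — {d,n,q,v}
  v — {d,q,r}

N(d) = ["q", "r", "v"]

Answer: ["q", "r", "v"]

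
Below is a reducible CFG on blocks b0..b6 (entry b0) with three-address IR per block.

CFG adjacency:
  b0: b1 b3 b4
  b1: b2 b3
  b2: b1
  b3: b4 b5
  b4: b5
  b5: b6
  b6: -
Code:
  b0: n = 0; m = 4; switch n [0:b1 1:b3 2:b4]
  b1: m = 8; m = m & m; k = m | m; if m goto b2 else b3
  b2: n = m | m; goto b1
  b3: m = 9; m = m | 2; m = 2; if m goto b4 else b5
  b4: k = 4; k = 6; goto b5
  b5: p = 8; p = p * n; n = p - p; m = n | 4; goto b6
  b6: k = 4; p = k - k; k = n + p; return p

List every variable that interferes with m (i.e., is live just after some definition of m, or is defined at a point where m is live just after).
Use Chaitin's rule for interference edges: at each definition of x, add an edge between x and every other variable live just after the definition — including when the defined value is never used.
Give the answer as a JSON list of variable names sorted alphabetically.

def/use:
  b0: {m,n} / ∅
  b1: {k,m} / ∅
  b2: {n} / {m}
  b3: {m} / ∅
  b4: {k} / ∅
  b5: {m,n,p} / {n}
  b6: {k,p} / {n}

Liveness:
  b0 li=∅ lo={n}
  b1 li={n} lo={m,n}
  b2 li={m} lo={n}
  b3 li={n} lo={n}
  b4 li={n} lo={n}
  b5 li={n} lo={n}
  b6 li={n} lo=∅

Interference:
  k: {m,n,p}
  m: {k,n}
  n: {k,m,p}
  p: {k,n}

N(m) = ["k", "n"]

Answer: ["k", "n"]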